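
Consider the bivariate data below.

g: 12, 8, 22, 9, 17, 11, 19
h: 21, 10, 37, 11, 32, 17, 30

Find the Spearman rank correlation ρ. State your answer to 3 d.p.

Rank g: 4, 1, 7, 2, 5, 3, 6
Rank h: 4, 1, 7, 2, 6, 3, 5
d = rank(g) − rank(h): 0, 0, 0, 0, -1, 0, 1; Σd² = 2
ρ = 1 − 6Σd² / [n(n²−1)] = 1 − 6×2 / (7×48) = 1 − 12/336 ≈ 0.964

0.964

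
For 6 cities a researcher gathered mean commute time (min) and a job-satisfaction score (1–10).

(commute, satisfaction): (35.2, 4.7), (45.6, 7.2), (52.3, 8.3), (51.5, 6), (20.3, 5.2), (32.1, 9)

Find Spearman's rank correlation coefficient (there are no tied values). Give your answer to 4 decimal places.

Rank commute: 3, 4, 6, 5, 1, 2
Rank satisfaction: 1, 4, 5, 3, 2, 6
d = rank(commute) − rank(satisfaction): 2, 0, 1, 2, -1, -4; Σd² = 26
ρ = 1 − 6Σd² / [n(n²−1)] = 1 − 6×26 / (6×35) = 1 − 156/210 ≈ 0.2571

0.2571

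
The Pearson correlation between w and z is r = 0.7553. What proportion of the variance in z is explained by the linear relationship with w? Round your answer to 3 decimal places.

0.570

r² = (0.7553)² = 0.570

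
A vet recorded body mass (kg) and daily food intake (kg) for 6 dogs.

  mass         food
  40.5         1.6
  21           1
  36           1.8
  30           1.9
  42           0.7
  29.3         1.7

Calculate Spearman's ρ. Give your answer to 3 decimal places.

Rank mass: 5, 1, 4, 3, 6, 2
Rank food: 3, 2, 5, 6, 1, 4
d = rank(mass) − rank(food): 2, -1, -1, -3, 5, -2; Σd² = 44
ρ = 1 − 6Σd² / [n(n²−1)] = 1 − 6×44 / (6×35) = 1 − 264/210 ≈ -0.257

-0.257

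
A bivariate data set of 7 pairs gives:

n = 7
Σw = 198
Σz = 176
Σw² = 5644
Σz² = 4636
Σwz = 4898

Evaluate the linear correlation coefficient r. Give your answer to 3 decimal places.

-0.839

r = (nΣwz − ΣwΣz) / √[(nΣw² − (Σw)²)(nΣz² − (Σz)²)]
Numerator: 7×4898 − 198×176 = -562
Denominator: √[(39508 − 39204)(32452 − 30976)] = √[304 × 1476] = 669.8537
r = -562 / 669.8537 ≈ -0.839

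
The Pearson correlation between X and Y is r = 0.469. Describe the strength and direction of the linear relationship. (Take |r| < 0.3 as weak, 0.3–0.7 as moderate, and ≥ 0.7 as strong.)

r = 0.469 > 0 so the relationship is positive.
|r| = 0.469, which falls in the moderate range.

moderate positive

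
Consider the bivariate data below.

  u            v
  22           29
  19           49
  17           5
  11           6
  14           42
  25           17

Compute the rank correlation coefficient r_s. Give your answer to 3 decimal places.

0.200

Rank u: 5, 4, 3, 1, 2, 6
Rank v: 4, 6, 1, 2, 5, 3
d = rank(u) − rank(v): 1, -2, 2, -1, -3, 3; Σd² = 28
ρ = 1 − 6Σd² / [n(n²−1)] = 1 − 6×28 / (6×35) = 1 − 168/210 ≈ 0.200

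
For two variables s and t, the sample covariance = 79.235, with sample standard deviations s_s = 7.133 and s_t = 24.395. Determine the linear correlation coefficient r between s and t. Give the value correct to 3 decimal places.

r = Cov(s,t) / (s_s · s_t) = 79.235 / (7.133 × 24.395)
  = 79.235 / 174.0095 ≈ 0.455

0.455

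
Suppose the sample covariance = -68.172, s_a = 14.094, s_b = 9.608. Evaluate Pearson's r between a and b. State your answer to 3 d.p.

-0.503

r = Cov(a,b) / (s_a · s_b) = -68.172 / (14.094 × 9.608)
  = -68.172 / 135.4152 ≈ -0.503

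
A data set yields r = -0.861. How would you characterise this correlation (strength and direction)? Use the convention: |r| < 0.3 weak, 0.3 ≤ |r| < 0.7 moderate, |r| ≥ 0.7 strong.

strong negative

r = -0.861 < 0 so the relationship is negative.
|r| = 0.861, which falls in the strong range.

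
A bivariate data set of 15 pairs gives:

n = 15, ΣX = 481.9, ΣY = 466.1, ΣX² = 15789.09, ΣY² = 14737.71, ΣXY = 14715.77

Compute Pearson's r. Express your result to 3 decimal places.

r = (nΣXY − ΣXΣY) / √[(nΣX² − (ΣX)²)(nΣY² − (ΣY)²)]
Numerator: 15×14715.77 − 481.9×466.1 = -3877.04
Denominator: √[(236836.35 − 232227.61)(221065.65 − 217249.21)] = √[4608.74 × 3816.44] = 4193.9218
r = -3877.04 / 4193.9218 ≈ -0.924

-0.924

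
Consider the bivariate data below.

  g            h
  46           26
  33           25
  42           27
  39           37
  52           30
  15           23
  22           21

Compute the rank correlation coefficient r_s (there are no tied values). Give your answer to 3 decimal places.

Rank g: 6, 3, 5, 4, 7, 1, 2
Rank h: 4, 3, 5, 7, 6, 2, 1
d = rank(g) − rank(h): 2, 0, 0, -3, 1, -1, 1; Σd² = 16
ρ = 1 − 6Σd² / [n(n²−1)] = 1 − 6×16 / (7×48) = 1 − 96/336 ≈ 0.714

0.714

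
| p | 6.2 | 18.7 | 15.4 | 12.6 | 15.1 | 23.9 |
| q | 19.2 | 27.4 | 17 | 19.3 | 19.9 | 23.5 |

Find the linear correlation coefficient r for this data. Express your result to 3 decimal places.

n = 6, Σp = 91.9, Σq = 126.3, Σp² = 1583.27, Σq² = 2729.15, Σpq = 1998.54
nΣpq − ΣpΣq = 11991.24 − 11606.97 = 384.27
nΣp² − (Σp)² = 9499.62 − 8445.61 = 1054.01; nΣq² − (Σq)² = 16374.9 − 15951.69 = 423.21
r = 384.27 / √(1054.01 × 423.21) = 384.27 / 667.8829 ≈ 0.575

0.575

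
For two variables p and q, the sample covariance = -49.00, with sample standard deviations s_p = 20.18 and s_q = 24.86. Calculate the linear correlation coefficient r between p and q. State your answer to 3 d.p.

-0.098

r = Cov(p,q) / (s_p · s_q) = -49.00 / (20.18 × 24.86)
  = -49.00 / 501.6748 ≈ -0.098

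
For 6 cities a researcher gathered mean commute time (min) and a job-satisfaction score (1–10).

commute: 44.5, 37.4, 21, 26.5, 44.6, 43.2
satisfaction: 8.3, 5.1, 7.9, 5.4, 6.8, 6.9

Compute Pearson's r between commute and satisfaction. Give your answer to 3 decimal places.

0.122

n = 6, Σx = 217.2, Σy = 40.4, Σx² = 8377.66, Σy² = 280.32, Σxy = 1470.45
nΣxy − ΣxΣy = 8822.7 − 8774.88 = 47.82
nΣx² − (Σx)² = 50265.96 − 47175.84 = 3090.12; nΣy² − (Σy)² = 1681.92 − 1632.16 = 49.76
r = 47.82 / √(3090.12 × 49.76) = 47.82 / 392.1280 ≈ 0.122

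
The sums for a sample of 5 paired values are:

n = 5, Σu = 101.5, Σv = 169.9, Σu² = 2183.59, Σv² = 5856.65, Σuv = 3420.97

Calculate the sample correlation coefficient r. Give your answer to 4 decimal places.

-0.2762

r = (nΣuv − ΣuΣv) / √[(nΣu² − (Σu)²)(nΣv² − (Σv)²)]
Numerator: 5×3420.97 − 101.5×169.9 = -140
Denominator: √[(10917.95 − 10302.25)(29283.25 − 28866.01)] = √[615.7 × 417.24] = 506.8478
r = -140 / 506.8478 ≈ -0.2762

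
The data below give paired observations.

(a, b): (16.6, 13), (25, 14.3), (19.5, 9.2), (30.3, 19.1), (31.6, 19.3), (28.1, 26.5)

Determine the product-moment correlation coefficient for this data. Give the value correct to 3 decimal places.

0.724

n = 6, Σa = 151.1, Σb = 101.4, Σa² = 3987.07, Σb² = 1897.68, Σab = 2685.96
nΣab − ΣaΣb = 16115.76 − 15321.54 = 794.22
nΣa² − (Σa)² = 23922.42 − 22831.21 = 1091.21; nΣb² − (Σb)² = 11386.08 − 10281.96 = 1104.12
r = 794.22 / √(1091.21 × 1104.12) = 794.22 / 1097.6460 ≈ 0.724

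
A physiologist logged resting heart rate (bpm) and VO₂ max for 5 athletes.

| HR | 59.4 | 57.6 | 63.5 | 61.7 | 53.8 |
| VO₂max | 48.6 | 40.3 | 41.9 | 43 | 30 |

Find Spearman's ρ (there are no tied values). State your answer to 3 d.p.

Rank HR: 3, 2, 5, 4, 1
Rank VO₂max: 5, 2, 3, 4, 1
d = rank(HR) − rank(VO₂max): -2, 0, 2, 0, 0; Σd² = 8
ρ = 1 − 6Σd² / [n(n²−1)] = 1 − 6×8 / (5×24) = 1 − 48/120 ≈ 0.600

0.600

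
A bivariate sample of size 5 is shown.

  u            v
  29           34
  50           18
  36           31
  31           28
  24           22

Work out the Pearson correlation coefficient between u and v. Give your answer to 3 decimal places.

-0.477

n = 5, Σu = 170, Σv = 133, Σu² = 6174, Σv² = 3709, Σuv = 4398
nΣuv − ΣuΣv = 21990 − 22610 = -620
nΣu² − (Σu)² = 30870 − 28900 = 1970; nΣv² − (Σv)² = 18545 − 17689 = 856
r = -620 / √(1970 × 856) = -620 / 1298.5838 ≈ -0.477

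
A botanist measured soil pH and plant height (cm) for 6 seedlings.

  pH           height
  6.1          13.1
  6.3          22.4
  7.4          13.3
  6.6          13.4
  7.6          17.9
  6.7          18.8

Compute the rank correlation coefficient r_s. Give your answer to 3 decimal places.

0.143

Rank pH: 1, 2, 5, 3, 6, 4
Rank height: 1, 6, 2, 3, 4, 5
d = rank(pH) − rank(height): 0, -4, 3, 0, 2, -1; Σd² = 30
ρ = 1 − 6Σd² / [n(n²−1)] = 1 − 6×30 / (6×35) = 1 − 180/210 ≈ 0.143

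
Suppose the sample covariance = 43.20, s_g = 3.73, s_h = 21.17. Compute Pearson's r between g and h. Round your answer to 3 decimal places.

0.547

r = Cov(g,h) / (s_g · s_h) = 43.20 / (3.73 × 21.17)
  = 43.20 / 78.9641 ≈ 0.547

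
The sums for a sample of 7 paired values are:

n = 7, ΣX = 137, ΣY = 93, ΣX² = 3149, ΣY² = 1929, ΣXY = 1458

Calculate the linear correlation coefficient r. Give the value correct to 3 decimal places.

r = (nΣXY − ΣXΣY) / √[(nΣX² − (ΣX)²)(nΣY² − (ΣY)²)]
Numerator: 7×1458 − 137×93 = -2535
Denominator: √[(22043 − 18769)(13503 − 8649)] = √[3274 × 4854] = 3986.4766
r = -2535 / 3986.4766 ≈ -0.636

-0.636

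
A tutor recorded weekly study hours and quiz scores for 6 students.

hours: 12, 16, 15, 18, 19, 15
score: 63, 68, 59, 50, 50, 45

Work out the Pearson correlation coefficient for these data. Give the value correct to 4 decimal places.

n = 6, Σx = 95, Σy = 335, Σx² = 1535, Σy² = 19099, Σxy = 5254
nΣxy − ΣxΣy = 31524 − 31825 = -301
nΣx² − (Σx)² = 9210 − 9025 = 185; nΣy² − (Σy)² = 114594 − 112225 = 2369
r = -301 / √(185 × 2369) = -301 / 662.0159 ≈ -0.4547

-0.4547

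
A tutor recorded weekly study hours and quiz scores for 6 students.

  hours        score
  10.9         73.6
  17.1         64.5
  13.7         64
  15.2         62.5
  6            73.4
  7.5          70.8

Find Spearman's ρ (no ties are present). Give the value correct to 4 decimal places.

Rank hours: 3, 6, 4, 5, 1, 2
Rank score: 6, 3, 2, 1, 5, 4
d = rank(hours) − rank(score): -3, 3, 2, 4, -4, -2; Σd² = 58
ρ = 1 − 6Σd² / [n(n²−1)] = 1 − 6×58 / (6×35) = 1 − 348/210 ≈ -0.6571

-0.6571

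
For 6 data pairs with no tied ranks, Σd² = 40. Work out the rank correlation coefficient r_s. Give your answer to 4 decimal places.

ρ = 1 − 6Σd² / [n(n²−1)] = 1 − 6×40 / (6×35)
  = 1 − 240/210 = 1 − 1.14286 ≈ -0.1429

-0.1429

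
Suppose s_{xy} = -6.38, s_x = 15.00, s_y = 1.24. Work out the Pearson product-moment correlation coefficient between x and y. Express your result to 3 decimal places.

r = Cov(x,y) / (s_x · s_y) = -6.38 / (15.00 × 1.24)
  = -6.38 / 18.6000 ≈ -0.343

-0.343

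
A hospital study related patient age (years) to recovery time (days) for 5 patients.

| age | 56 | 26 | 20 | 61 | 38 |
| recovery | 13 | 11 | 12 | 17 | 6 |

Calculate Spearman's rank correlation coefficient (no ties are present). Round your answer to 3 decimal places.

Rank age: 4, 2, 1, 5, 3
Rank recovery: 4, 2, 3, 5, 1
d = rank(age) − rank(recovery): 0, 0, -2, 0, 2; Σd² = 8
ρ = 1 − 6Σd² / [n(n²−1)] = 1 − 6×8 / (5×24) = 1 − 48/120 ≈ 0.600

0.600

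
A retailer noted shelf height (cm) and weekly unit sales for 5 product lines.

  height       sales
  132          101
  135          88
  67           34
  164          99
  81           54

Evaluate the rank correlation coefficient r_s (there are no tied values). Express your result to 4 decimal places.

Rank height: 3, 4, 1, 5, 2
Rank sales: 5, 3, 1, 4, 2
d = rank(height) − rank(sales): -2, 1, 0, 1, 0; Σd² = 6
ρ = 1 − 6Σd² / [n(n²−1)] = 1 − 6×6 / (5×24) = 1 − 36/120 ≈ 0.7000

0.7000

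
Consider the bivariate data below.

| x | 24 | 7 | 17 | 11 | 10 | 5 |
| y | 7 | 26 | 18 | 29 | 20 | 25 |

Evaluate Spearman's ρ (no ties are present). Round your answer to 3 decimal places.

Rank x: 6, 2, 5, 4, 3, 1
Rank y: 1, 5, 2, 6, 3, 4
d = rank(x) − rank(y): 5, -3, 3, -2, 0, -3; Σd² = 56
ρ = 1 − 6Σd² / [n(n²−1)] = 1 − 6×56 / (6×35) = 1 − 336/210 ≈ -0.600

-0.600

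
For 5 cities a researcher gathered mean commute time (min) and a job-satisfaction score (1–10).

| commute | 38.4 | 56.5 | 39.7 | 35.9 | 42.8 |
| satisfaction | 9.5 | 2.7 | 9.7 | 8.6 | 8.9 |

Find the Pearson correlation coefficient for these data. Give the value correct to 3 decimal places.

-0.931

n = 5, Σx = 213.3, Σy = 39.4, Σx² = 9363.55, Σy² = 344.8, Σxy = 1592.1
nΣxy − ΣxΣy = 7960.5 − 8404.02 = -443.52
nΣx² − (Σx)² = 46817.75 − 45496.89 = 1320.86; nΣy² − (Σy)² = 1724 − 1552.36 = 171.64
r = -443.52 / √(1320.86 × 171.64) = -443.52 / 476.1433 ≈ -0.931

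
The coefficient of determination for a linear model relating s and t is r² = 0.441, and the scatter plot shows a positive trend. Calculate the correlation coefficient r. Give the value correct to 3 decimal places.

|r| = √0.441 = 0.664
The association is positive, so r = 0.664.

0.664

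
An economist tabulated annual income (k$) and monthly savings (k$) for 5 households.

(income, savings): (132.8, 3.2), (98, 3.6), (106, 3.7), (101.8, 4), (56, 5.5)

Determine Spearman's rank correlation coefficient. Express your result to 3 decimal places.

Rank income: 5, 2, 4, 3, 1
Rank savings: 1, 2, 3, 4, 5
d = rank(income) − rank(savings): 4, 0, 1, -1, -4; Σd² = 34
ρ = 1 − 6Σd² / [n(n²−1)] = 1 − 6×34 / (5×24) = 1 − 204/120 ≈ -0.700

-0.700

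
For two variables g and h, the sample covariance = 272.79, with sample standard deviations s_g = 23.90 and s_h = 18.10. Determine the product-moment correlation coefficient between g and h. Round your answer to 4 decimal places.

0.6306

r = Cov(g,h) / (s_g · s_h) = 272.79 / (23.90 × 18.10)
  = 272.79 / 432.5900 ≈ 0.6306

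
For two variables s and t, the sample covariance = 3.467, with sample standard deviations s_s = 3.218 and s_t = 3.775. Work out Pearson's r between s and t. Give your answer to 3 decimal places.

0.285

r = Cov(s,t) / (s_s · s_t) = 3.467 / (3.218 × 3.775)
  = 3.467 / 12.1479 ≈ 0.285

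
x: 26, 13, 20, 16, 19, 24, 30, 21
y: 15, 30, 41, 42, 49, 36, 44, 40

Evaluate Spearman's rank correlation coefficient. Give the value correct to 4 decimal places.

-0.0714

Rank x: 7, 1, 4, 2, 3, 6, 8, 5
Rank y: 1, 2, 5, 6, 8, 3, 7, 4
d = rank(x) − rank(y): 6, -1, -1, -4, -5, 3, 1, 1; Σd² = 90
ρ = 1 − 6Σd² / [n(n²−1)] = 1 − 6×90 / (8×63) = 1 − 540/504 ≈ -0.0714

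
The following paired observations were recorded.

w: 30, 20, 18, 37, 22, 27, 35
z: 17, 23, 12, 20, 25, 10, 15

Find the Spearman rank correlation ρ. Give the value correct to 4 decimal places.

Rank w: 5, 2, 1, 7, 3, 4, 6
Rank z: 4, 6, 2, 5, 7, 1, 3
d = rank(w) − rank(z): 1, -4, -1, 2, -4, 3, 3; Σd² = 56
ρ = 1 − 6Σd² / [n(n²−1)] = 1 − 6×56 / (7×48) = 1 − 336/336 ≈ 0.0000

0.0000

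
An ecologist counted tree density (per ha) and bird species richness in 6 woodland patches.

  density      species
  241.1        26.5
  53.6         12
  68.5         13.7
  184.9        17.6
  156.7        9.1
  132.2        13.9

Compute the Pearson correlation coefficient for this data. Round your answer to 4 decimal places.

0.7164

n = 6, Σx = 837, Σy = 92.8, Σx² = 141914.16, Σy² = 1619.72, Σxy = 14488.59
nΣxy − ΣxΣy = 86931.54 − 77673.6 = 9257.94
nΣx² − (Σx)² = 851484.96 − 700569 = 150915.96; nΣy² − (Σy)² = 9718.32 − 8611.84 = 1106.48
r = 9257.94 / √(150915.96 × 1106.48) = 9257.94 / 12922.2866 ≈ 0.7164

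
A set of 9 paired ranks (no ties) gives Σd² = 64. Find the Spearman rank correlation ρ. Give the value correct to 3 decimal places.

0.467

ρ = 1 − 6Σd² / [n(n²−1)] = 1 − 6×64 / (9×80)
  = 1 − 384/720 = 1 − 0.5333 ≈ 0.467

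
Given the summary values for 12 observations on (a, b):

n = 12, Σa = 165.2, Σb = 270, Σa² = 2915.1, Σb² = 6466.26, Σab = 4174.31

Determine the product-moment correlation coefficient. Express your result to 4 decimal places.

r = (nΣab − ΣaΣb) / √[(nΣa² − (Σa)²)(nΣb² − (Σb)²)]
Numerator: 12×4174.31 − 165.2×270 = 5487.72
Denominator: √[(34981.2 − 27291.04)(77595.12 − 72900)] = √[7690.16 × 4695.12] = 6008.8455
r = 5487.72 / 6008.8455 ≈ 0.9133

0.9133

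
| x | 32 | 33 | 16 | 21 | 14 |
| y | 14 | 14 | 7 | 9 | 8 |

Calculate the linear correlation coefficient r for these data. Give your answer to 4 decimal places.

n = 5, Σx = 116, Σy = 52, Σx² = 3006, Σy² = 586, Σxy = 1323
nΣxy − ΣxΣy = 6615 − 6032 = 583
nΣx² − (Σx)² = 15030 − 13456 = 1574; nΣy² − (Σy)² = 2930 − 2704 = 226
r = 583 / √(1574 × 226) = 583 / 596.4260 ≈ 0.9775

0.9775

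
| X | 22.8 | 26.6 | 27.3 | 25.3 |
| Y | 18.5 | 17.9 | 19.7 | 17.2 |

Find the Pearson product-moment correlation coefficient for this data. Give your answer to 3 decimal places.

n = 4, ΣX = 102, ΣY = 73.3, ΣX² = 2612.78, ΣY² = 1346.59, ΣXY = 1870.91
nΣXY − ΣXΣY = 7483.64 − 7476.6 = 7.04
nΣX² − (ΣX)² = 10451.12 − 10404 = 47.12; nΣY² − (ΣY)² = 5386.36 − 5372.89 = 13.47
r = 7.04 / √(47.12 × 13.47) = 7.04 / 25.1934 ≈ 0.279

0.279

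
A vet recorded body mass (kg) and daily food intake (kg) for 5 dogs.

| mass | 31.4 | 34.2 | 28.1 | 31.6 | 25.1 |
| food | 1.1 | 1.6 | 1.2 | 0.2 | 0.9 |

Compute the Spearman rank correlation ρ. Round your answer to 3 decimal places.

0.300

Rank mass: 3, 5, 2, 4, 1
Rank food: 3, 5, 4, 1, 2
d = rank(mass) − rank(food): 0, 0, -2, 3, -1; Σd² = 14
ρ = 1 − 6Σd² / [n(n²−1)] = 1 − 6×14 / (5×24) = 1 − 84/120 ≈ 0.300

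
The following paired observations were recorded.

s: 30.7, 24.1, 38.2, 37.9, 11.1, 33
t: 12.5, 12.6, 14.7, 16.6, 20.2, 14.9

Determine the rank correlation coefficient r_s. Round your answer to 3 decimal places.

Rank s: 3, 2, 6, 5, 1, 4
Rank t: 1, 2, 3, 5, 6, 4
d = rank(s) − rank(t): 2, 0, 3, 0, -5, 0; Σd² = 38
ρ = 1 − 6Σd² / [n(n²−1)] = 1 − 6×38 / (6×35) = 1 − 228/210 ≈ -0.086

-0.086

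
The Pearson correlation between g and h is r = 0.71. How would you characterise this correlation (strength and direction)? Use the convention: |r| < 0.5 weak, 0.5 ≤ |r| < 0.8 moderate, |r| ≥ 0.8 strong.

moderate positive

r = 0.71 > 0 so the relationship is positive.
|r| = 0.71, which falls in the moderate range.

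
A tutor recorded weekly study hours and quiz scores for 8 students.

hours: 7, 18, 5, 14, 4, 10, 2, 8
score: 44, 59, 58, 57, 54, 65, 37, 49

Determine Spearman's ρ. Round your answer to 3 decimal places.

Rank hours: 4, 8, 3, 7, 2, 6, 1, 5
Rank score: 2, 7, 6, 5, 4, 8, 1, 3
d = rank(hours) − rank(score): 2, 1, -3, 2, -2, -2, 0, 2; Σd² = 30
ρ = 1 − 6Σd² / [n(n²−1)] = 1 − 6×30 / (8×63) = 1 − 180/504 ≈ 0.643

0.643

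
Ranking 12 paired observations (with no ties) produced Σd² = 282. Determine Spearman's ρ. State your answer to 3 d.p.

ρ = 1 − 6Σd² / [n(n²−1)] = 1 − 6×282 / (12×143)
  = 1 − 1692/1716 = 1 − 0.9860 ≈ 0.014

0.014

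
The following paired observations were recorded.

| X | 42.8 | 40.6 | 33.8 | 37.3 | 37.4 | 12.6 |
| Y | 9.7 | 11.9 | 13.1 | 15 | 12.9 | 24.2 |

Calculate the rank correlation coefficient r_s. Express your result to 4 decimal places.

Rank X: 6, 5, 2, 3, 4, 1
Rank Y: 1, 2, 4, 5, 3, 6
d = rank(X) − rank(Y): 5, 3, -2, -2, 1, -5; Σd² = 68
ρ = 1 − 6Σd² / [n(n²−1)] = 1 − 6×68 / (6×35) = 1 − 408/210 ≈ -0.9429

-0.9429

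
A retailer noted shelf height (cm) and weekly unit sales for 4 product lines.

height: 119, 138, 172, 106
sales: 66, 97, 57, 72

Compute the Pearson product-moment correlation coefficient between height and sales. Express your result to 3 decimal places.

-0.257

n = 4, Σx = 535, Σy = 292, Σx² = 74025, Σy² = 22198, Σxy = 38676
nΣxy − ΣxΣy = 154704 − 156220 = -1516
nΣx² − (Σx)² = 296100 − 286225 = 9875; nΣy² − (Σy)² = 88792 − 85264 = 3528
r = -1516 / √(9875 × 3528) = -1516 / 5902.4571 ≈ -0.257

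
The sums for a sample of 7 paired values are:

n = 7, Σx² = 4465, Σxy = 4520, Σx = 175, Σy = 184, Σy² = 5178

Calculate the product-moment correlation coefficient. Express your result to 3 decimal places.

r = (nΣxy − ΣxΣy) / √[(nΣx² − (Σx)²)(nΣy² − (Σy)²)]
Numerator: 7×4520 − 175×184 = -560
Denominator: √[(31255 − 30625)(36246 − 33856)] = √[630 × 2390] = 1227.0697
r = -560 / 1227.0697 ≈ -0.456

-0.456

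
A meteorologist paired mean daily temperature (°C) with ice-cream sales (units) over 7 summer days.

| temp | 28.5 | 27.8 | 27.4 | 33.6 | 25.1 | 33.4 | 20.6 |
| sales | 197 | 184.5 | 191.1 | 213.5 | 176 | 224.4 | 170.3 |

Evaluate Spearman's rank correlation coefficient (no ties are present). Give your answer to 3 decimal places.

Rank temp: 5, 4, 3, 7, 2, 6, 1
Rank sales: 5, 3, 4, 6, 2, 7, 1
d = rank(temp) − rank(sales): 0, 1, -1, 1, 0, -1, 0; Σd² = 4
ρ = 1 − 6Σd² / [n(n²−1)] = 1 − 6×4 / (7×48) = 1 − 24/336 ≈ 0.929

0.929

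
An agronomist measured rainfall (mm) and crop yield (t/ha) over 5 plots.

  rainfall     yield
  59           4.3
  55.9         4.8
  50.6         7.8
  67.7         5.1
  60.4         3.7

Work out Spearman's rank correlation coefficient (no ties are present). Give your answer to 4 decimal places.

Rank rainfall: 3, 2, 1, 5, 4
Rank yield: 2, 3, 5, 4, 1
d = rank(rainfall) − rank(yield): 1, -1, -4, 1, 3; Σd² = 28
ρ = 1 − 6Σd² / [n(n²−1)] = 1 − 6×28 / (5×24) = 1 − 168/120 ≈ -0.4000

-0.4000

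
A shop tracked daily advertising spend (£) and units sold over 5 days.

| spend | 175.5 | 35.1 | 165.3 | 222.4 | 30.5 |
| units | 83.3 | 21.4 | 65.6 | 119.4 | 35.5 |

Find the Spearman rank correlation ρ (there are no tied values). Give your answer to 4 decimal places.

0.9000

Rank spend: 4, 2, 3, 5, 1
Rank units: 4, 1, 3, 5, 2
d = rank(spend) − rank(units): 0, 1, 0, 0, -1; Σd² = 2
ρ = 1 − 6Σd² / [n(n²−1)] = 1 − 6×2 / (5×24) = 1 − 12/120 ≈ 0.9000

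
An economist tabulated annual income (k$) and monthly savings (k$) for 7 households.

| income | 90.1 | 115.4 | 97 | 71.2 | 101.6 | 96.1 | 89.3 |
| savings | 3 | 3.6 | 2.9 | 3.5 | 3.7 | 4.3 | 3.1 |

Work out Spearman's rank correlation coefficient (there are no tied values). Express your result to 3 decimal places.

0.286

Rank income: 3, 7, 5, 1, 6, 4, 2
Rank savings: 2, 5, 1, 4, 6, 7, 3
d = rank(income) − rank(savings): 1, 2, 4, -3, 0, -3, -1; Σd² = 40
ρ = 1 − 6Σd² / [n(n²−1)] = 1 − 6×40 / (7×48) = 1 − 240/336 ≈ 0.286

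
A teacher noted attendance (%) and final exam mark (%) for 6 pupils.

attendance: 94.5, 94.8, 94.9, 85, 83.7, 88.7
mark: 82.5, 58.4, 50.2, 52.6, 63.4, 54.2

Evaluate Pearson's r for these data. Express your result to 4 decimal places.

n = 6, Σx = 541.6, Σy = 361.3, Σx² = 49021.68, Σy² = 22460.81, Σxy = 32681.67
nΣxy − ΣxΣy = 196090.02 − 195680.08 = 409.94
nΣx² − (Σx)² = 294130.08 − 293330.56 = 799.52; nΣy² − (Σy)² = 134764.86 − 130537.69 = 4227.17
r = 409.94 / √(799.52 × 4227.17) = 409.94 / 1838.3979 ≈ 0.2230

0.2230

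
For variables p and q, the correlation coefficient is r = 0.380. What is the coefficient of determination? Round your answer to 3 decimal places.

r² = (0.380)² = 0.144

0.144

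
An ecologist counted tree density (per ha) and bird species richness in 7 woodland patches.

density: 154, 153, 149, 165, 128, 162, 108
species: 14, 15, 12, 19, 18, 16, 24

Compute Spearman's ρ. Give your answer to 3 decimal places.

-0.143

Rank density: 5, 4, 3, 7, 2, 6, 1
Rank species: 2, 3, 1, 6, 5, 4, 7
d = rank(density) − rank(species): 3, 1, 2, 1, -3, 2, -6; Σd² = 64
ρ = 1 − 6Σd² / [n(n²−1)] = 1 − 6×64 / (7×48) = 1 − 384/336 ≈ -0.143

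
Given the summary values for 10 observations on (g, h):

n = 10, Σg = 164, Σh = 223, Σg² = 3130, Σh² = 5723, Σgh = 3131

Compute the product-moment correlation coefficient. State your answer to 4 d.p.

-0.9155

r = (nΣgh − ΣgΣh) / √[(nΣg² − (Σg)²)(nΣh² − (Σh)²)]
Numerator: 10×3131 − 164×223 = -5262
Denominator: √[(31300 − 26896)(57230 − 49729)] = √[4404 × 7501] = 5747.5564
r = -5262 / 5747.5564 ≈ -0.9155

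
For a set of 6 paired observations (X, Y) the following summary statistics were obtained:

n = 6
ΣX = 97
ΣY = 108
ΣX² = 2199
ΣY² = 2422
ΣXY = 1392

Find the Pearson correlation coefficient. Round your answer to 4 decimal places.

r = (nΣXY − ΣXΣY) / √[(nΣX² − (ΣX)²)(nΣY² − (ΣY)²)]
Numerator: 6×1392 − 97×108 = -2124
Denominator: √[(13194 − 9409)(14532 − 11664)] = √[3785 × 2868] = 3294.7504
r = -2124 / 3294.7504 ≈ -0.6447

-0.6447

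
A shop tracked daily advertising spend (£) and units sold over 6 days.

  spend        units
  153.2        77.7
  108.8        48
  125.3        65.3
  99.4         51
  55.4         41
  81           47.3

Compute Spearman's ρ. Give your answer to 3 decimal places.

0.943

Rank spend: 6, 4, 5, 3, 1, 2
Rank units: 6, 3, 5, 4, 1, 2
d = rank(spend) − rank(units): 0, 1, 0, -1, 0, 0; Σd² = 2
ρ = 1 − 6Σd² / [n(n²−1)] = 1 − 6×2 / (6×35) = 1 − 12/210 ≈ 0.943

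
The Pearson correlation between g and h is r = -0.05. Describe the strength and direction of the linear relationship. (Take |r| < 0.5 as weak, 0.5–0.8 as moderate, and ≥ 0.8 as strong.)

weak negative

r = -0.05 < 0 so the relationship is negative.
|r| = 0.05, which falls in the weak range.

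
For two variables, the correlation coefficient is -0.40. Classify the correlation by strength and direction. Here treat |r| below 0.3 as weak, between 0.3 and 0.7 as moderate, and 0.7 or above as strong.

r = -0.40 < 0 so the relationship is negative.
|r| = 0.40, which falls in the moderate range.

moderate negative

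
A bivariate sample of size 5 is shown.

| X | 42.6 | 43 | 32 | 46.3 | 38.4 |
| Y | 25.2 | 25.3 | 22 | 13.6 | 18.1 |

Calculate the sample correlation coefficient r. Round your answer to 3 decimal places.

-0.234

n = 5, ΣX = 202.3, ΣY = 104.2, ΣX² = 8306.01, ΣY² = 2271.7, ΣXY = 4190.14
nΣXY − ΣXΣY = 20950.7 − 21079.66 = -128.96
nΣX² − (ΣX)² = 41530.05 − 40925.29 = 604.76; nΣY² − (ΣY)² = 11358.5 − 10857.64 = 500.86
r = -128.96 / √(604.76 × 500.86) = -128.96 / 550.3636 ≈ -0.234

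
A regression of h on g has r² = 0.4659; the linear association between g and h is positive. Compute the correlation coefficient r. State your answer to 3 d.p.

|r| = √0.4659 = 0.683
The association is positive, so r = 0.683.

0.683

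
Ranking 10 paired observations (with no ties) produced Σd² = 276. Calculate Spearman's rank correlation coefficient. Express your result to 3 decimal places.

ρ = 1 − 6Σd² / [n(n²−1)] = 1 − 6×276 / (10×99)
  = 1 − 1656/990 = 1 − 1.6727 ≈ -0.673

-0.673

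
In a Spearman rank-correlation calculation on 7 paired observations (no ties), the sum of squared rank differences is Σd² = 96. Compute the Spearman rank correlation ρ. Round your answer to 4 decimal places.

ρ = 1 − 6Σd² / [n(n²−1)] = 1 − 6×96 / (7×48)
  = 1 − 576/336 = 1 − 1.71429 ≈ -0.7143

-0.7143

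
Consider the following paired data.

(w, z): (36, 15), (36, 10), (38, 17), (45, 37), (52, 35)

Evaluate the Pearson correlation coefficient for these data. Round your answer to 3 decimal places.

0.903

n = 5, Σw = 207, Σz = 114, Σw² = 8765, Σz² = 3208, Σwz = 5031
nΣwz − ΣwΣz = 25155 − 23598 = 1557
nΣw² − (Σw)² = 43825 − 42849 = 976; nΣz² − (Σz)² = 16040 − 12996 = 3044
r = 1557 / √(976 × 3044) = 1557 / 1723.6427 ≈ 0.903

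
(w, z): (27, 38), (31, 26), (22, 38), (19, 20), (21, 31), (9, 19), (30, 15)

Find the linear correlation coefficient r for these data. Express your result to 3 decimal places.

n = 7, Σw = 159, Σz = 187, Σw² = 3957, Σz² = 5511, Σwz = 4320
nΣwz − ΣwΣz = 30240 − 29733 = 507
nΣw² − (Σw)² = 27699 − 25281 = 2418; nΣz² − (Σz)² = 38577 − 34969 = 3608
r = 507 / √(2418 × 3608) = 507 / 2953.6662 ≈ 0.172

0.172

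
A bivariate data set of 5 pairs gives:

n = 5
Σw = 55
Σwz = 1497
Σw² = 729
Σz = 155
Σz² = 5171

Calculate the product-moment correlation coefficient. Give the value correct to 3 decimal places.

r = (nΣwz − ΣwΣz) / √[(nΣw² − (Σw)²)(nΣz² − (Σz)²)]
Numerator: 5×1497 − 55×155 = -1040
Denominator: √[(3645 − 3025)(25855 − 24025)] = √[620 × 1830] = 1065.1760
r = -1040 / 1065.1760 ≈ -0.976

-0.976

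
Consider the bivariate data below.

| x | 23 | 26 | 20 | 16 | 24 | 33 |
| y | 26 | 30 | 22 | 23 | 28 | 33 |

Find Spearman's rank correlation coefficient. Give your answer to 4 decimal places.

Rank x: 3, 5, 2, 1, 4, 6
Rank y: 3, 5, 1, 2, 4, 6
d = rank(x) − rank(y): 0, 0, 1, -1, 0, 0; Σd² = 2
ρ = 1 − 6Σd² / [n(n²−1)] = 1 − 6×2 / (6×35) = 1 − 12/210 ≈ 0.9429

0.9429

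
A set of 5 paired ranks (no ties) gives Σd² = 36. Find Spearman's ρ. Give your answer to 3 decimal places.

-0.800

ρ = 1 − 6Σd² / [n(n²−1)] = 1 − 6×36 / (5×24)
  = 1 − 216/120 = 1 − 1.8000 ≈ -0.800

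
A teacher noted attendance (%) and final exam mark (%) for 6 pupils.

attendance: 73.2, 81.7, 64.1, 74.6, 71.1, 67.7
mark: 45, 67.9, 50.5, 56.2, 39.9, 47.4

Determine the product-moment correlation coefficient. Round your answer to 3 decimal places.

n = 6, Σx = 432.4, Σy = 306.9, Σx² = 31345.6, Σy² = 16182.87, Σxy = 22316.87
nΣxy − ΣxΣy = 133901.22 − 132703.56 = 1197.66
nΣx² − (Σx)² = 188073.6 − 186969.76 = 1103.84; nΣy² − (Σy)² = 97097.22 − 94187.61 = 2909.61
r = 1197.66 / √(1103.84 × 2909.61) = 1197.66 / 1792.1339 ≈ 0.668

0.668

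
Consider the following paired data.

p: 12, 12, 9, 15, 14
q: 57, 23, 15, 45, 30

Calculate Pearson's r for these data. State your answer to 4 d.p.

0.5256

n = 5, Σp = 62, Σq = 170, Σp² = 790, Σq² = 6928, Σpq = 2190
nΣpq − ΣpΣq = 10950 − 10540 = 410
nΣp² − (Σp)² = 3950 − 3844 = 106; nΣq² − (Σq)² = 34640 − 28900 = 5740
r = 410 / √(106 × 5740) = 410 / 780.0256 ≈ 0.5256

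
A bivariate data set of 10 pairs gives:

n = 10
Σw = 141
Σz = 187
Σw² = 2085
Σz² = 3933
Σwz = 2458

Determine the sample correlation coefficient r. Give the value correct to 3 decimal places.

-0.869

r = (nΣwz − ΣwΣz) / √[(nΣw² − (Σw)²)(nΣz² − (Σz)²)]
Numerator: 10×2458 − 141×187 = -1787
Denominator: √[(20850 − 19881)(39330 − 34969)] = √[969 × 4361] = 2055.6773
r = -1787 / 2055.6773 ≈ -0.869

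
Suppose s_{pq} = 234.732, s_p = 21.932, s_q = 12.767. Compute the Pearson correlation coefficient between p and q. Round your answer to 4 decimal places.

0.8383

r = Cov(p,q) / (s_p · s_q) = 234.732 / (21.932 × 12.767)
  = 234.732 / 280.0058 ≈ 0.8383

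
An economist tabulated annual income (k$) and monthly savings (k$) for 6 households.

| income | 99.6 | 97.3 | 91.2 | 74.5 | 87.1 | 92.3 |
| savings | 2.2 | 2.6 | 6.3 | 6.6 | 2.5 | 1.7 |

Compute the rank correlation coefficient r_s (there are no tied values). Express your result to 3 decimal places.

Rank income: 6, 5, 3, 1, 2, 4
Rank savings: 2, 4, 5, 6, 3, 1
d = rank(income) − rank(savings): 4, 1, -2, -5, -1, 3; Σd² = 56
ρ = 1 − 6Σd² / [n(n²−1)] = 1 − 6×56 / (6×35) = 1 − 336/210 ≈ -0.600

-0.600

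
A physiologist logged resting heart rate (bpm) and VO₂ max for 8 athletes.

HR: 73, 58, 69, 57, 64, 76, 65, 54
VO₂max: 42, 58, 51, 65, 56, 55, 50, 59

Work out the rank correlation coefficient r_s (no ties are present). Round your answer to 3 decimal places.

-0.810

Rank HR: 7, 3, 6, 2, 4, 8, 5, 1
Rank VO₂max: 1, 6, 3, 8, 5, 4, 2, 7
d = rank(HR) − rank(VO₂max): 6, -3, 3, -6, -1, 4, 3, -6; Σd² = 152
ρ = 1 − 6Σd² / [n(n²−1)] = 1 − 6×152 / (8×63) = 1 − 912/504 ≈ -0.810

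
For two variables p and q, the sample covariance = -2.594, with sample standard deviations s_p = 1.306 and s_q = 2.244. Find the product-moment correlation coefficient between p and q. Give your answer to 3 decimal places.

r = Cov(p,q) / (s_p · s_q) = -2.594 / (1.306 × 2.244)
  = -2.594 / 2.9307 ≈ -0.885

-0.885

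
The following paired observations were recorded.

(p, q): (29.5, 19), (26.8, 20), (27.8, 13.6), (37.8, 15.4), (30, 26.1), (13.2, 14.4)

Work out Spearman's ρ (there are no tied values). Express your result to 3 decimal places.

Rank p: 4, 2, 3, 6, 5, 1
Rank q: 4, 5, 1, 3, 6, 2
d = rank(p) − rank(q): 0, -3, 2, 3, -1, -1; Σd² = 24
ρ = 1 − 6Σd² / [n(n²−1)] = 1 − 6×24 / (6×35) = 1 − 144/210 ≈ 0.314

0.314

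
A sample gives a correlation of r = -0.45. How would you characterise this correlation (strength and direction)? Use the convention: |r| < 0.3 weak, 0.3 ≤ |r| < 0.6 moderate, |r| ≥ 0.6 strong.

r = -0.45 < 0 so the relationship is negative.
|r| = 0.45, which falls in the moderate range.

moderate negative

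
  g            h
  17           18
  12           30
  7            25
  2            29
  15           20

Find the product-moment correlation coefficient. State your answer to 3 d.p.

-0.725

n = 5, Σg = 53, Σh = 122, Σg² = 711, Σh² = 3090, Σgh = 1199
nΣgh − ΣgΣh = 5995 − 6466 = -471
nΣg² − (Σg)² = 3555 − 2809 = 746; nΣh² − (Σh)² = 15450 − 14884 = 566
r = -471 / √(746 × 566) = -471 / 649.7969 ≈ -0.725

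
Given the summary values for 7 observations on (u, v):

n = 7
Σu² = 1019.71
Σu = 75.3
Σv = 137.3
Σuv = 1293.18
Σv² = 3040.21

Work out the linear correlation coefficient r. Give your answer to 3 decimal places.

-0.681

r = (nΣuv − ΣuΣv) / √[(nΣu² − (Σu)²)(nΣv² − (Σv)²)]
Numerator: 7×1293.18 − 75.3×137.3 = -1286.43
Denominator: √[(7137.97 − 5670.09)(21281.47 − 18851.29)] = √[1467.88 × 2430.18] = 1888.7066
r = -1286.43 / 1888.7066 ≈ -0.681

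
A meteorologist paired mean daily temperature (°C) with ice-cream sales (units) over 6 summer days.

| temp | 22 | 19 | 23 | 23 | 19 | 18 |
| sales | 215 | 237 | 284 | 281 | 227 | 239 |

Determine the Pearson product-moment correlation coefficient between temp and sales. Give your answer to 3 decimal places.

n = 6, Σx = 124, Σy = 1483, Σx² = 2588, Σy² = 370661, Σxy = 30843
nΣxy − ΣxΣy = 185058 − 183892 = 1166
nΣx² − (Σx)² = 15528 − 15376 = 152; nΣy² − (Σy)² = 2223966 − 2199289 = 24677
r = 1166 / √(152 × 24677) = 1166 / 1936.7251 ≈ 0.602

0.602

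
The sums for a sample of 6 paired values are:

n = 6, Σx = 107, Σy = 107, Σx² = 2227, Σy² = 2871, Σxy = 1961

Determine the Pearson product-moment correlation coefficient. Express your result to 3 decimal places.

r = (nΣxy − ΣxΣy) / √[(nΣx² − (Σx)²)(nΣy² − (Σy)²)]
Numerator: 6×1961 − 107×107 = 317
Denominator: √[(13362 − 11449)(17226 − 11449)] = √[1913 × 5777] = 3324.3648
r = 317 / 3324.3648 ≈ 0.095

0.095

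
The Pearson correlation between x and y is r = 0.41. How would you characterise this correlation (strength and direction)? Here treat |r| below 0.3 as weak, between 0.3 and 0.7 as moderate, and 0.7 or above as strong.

moderate positive

r = 0.41 > 0 so the relationship is positive.
|r| = 0.41, which falls in the moderate range.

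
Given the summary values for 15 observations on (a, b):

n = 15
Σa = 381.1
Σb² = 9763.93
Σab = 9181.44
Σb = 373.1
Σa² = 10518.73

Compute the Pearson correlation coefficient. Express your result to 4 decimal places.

-0.4682

r = (nΣab − ΣaΣb) / √[(nΣa² − (Σa)²)(nΣb² − (Σb)²)]
Numerator: 15×9181.44 − 381.1×373.1 = -4466.81
Denominator: √[(157780.95 − 145237.21)(146458.95 − 139203.61)] = √[12543.74 × 7255.34] = 9539.8689
r = -4466.81 / 9539.8689 ≈ -0.4682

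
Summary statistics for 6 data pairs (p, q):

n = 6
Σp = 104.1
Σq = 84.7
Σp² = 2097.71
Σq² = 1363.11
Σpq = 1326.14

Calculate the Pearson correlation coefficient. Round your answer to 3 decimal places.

r = (nΣpq − ΣpΣq) / √[(nΣp² − (Σp)²)(nΣq² − (Σq)²)]
Numerator: 6×1326.14 − 104.1×84.7 = -860.43
Denominator: √[(12586.26 − 10836.81)(8178.66 − 7174.09)] = √[1749.45 × 1004.57] = 1325.6866
r = -860.43 / 1325.6866 ≈ -0.649

-0.649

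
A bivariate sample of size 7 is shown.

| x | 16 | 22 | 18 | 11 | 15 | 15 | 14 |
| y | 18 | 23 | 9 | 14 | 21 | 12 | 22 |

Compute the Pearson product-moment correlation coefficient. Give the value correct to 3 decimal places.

n = 7, Σx = 111, Σy = 119, Σx² = 1831, Σy² = 2199, Σxy = 1913
nΣxy − ΣxΣy = 13391 − 13209 = 182
nΣx² − (Σx)² = 12817 − 12321 = 496; nΣy² − (Σy)² = 15393 − 14161 = 1232
r = 182 / √(496 × 1232) = 182 / 781.7109 ≈ 0.233

0.233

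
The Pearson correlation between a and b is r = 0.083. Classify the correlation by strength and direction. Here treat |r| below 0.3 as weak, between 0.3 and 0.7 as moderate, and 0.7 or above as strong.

weak positive

r = 0.083 > 0 so the relationship is positive.
|r| = 0.083, which falls in the weak range.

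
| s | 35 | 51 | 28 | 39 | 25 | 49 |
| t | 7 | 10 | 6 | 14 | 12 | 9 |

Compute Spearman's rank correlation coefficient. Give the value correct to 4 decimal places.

Rank s: 3, 6, 2, 4, 1, 5
Rank t: 2, 4, 1, 6, 5, 3
d = rank(s) − rank(t): 1, 2, 1, -2, -4, 2; Σd² = 30
ρ = 1 − 6Σd² / [n(n²−1)] = 1 − 6×30 / (6×35) = 1 − 180/210 ≈ 0.1429

0.1429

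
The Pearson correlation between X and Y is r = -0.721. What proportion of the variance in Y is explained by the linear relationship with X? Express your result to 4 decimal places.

r² = (-0.721)² = 0.5198

0.5198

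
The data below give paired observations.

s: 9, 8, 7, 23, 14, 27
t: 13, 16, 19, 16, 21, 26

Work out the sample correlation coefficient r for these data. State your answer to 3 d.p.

n = 6, Σs = 88, Σt = 111, Σs² = 1648, Σt² = 2159, Σst = 1742
nΣst − ΣsΣt = 10452 − 9768 = 684
nΣs² − (Σs)² = 9888 − 7744 = 2144; nΣt² − (Σt)² = 12954 − 12321 = 633
r = 684 / √(2144 × 633) = 684 / 1164.9687 ≈ 0.587

0.587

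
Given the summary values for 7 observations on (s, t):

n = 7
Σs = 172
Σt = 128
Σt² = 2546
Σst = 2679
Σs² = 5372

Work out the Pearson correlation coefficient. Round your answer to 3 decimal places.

r = (nΣst − ΣsΣt) / √[(nΣs² − (Σs)²)(nΣt² − (Σt)²)]
Numerator: 7×2679 − 172×128 = -3263
Denominator: √[(37604 − 29584)(17822 − 16384)] = √[8020 × 1438] = 3395.9918
r = -3263 / 3395.9918 ≈ -0.961

-0.961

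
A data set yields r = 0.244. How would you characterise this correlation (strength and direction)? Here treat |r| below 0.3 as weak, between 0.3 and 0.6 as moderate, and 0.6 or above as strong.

weak positive

r = 0.244 > 0 so the relationship is positive.
|r| = 0.244, which falls in the weak range.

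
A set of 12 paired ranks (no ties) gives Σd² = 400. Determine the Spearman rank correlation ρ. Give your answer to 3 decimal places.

-0.399

ρ = 1 − 6Σd² / [n(n²−1)] = 1 − 6×400 / (12×143)
  = 1 − 2400/1716 = 1 − 1.3986 ≈ -0.399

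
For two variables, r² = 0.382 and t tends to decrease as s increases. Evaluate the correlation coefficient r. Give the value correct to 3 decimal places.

|r| = √0.382 = 0.618
The association is negative, so r = −0.618.

-0.618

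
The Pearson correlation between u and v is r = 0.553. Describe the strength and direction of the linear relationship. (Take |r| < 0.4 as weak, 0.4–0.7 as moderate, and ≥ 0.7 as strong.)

r = 0.553 > 0 so the relationship is positive.
|r| = 0.553, which falls in the moderate range.

moderate positive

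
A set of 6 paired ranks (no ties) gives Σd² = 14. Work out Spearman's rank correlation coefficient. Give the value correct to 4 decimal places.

0.6000

ρ = 1 − 6Σd² / [n(n²−1)] = 1 − 6×14 / (6×35)
  = 1 − 84/210 = 1 − 0.40000 ≈ 0.6000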